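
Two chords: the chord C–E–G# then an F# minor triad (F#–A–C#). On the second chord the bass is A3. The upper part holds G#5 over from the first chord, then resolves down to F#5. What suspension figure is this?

At the second chord the bass is A3. The suspended G#5 lies a seventh above the bass; after resolving down by step to F#5, the interval above the bass becomes a sixth.
Suspension figures are named by those two intervals: 7–6.

7–6 suspension.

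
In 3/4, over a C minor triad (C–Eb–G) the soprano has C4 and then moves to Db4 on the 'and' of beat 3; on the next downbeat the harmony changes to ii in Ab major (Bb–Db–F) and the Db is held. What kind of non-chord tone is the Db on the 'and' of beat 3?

Anticipation.

The harmony at that moment is C minor triad (C, Eb, G); Db4 is not a chord tone.
It is approached by step up from C4 and then sustained as the same pitch into the next harmony.
Arriving early and becoming a chord tone when the harmony changes — an anticipation.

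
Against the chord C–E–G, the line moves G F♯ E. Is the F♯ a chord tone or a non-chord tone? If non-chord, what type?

The harmony at that moment is C major triad (C, E, G); F♯ is not a chord tone.
It is approached by step down from G and left by step down to E.
Step in, step out in the same direction — a passing tone.

Non-chord tone — a passing tone.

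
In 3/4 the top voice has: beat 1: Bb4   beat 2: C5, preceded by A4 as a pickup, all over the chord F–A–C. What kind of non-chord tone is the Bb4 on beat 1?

Passing tone.

The harmony at that moment is F major triad (F, A, C); Bb4 is not a chord tone.
It is approached by step up from A4 and left by step up to C5.
Step in, step out in the same direction — a passing tone.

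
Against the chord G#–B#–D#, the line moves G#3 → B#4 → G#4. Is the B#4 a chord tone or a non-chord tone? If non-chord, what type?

Chord tone (the third of G# major triad).

G# major triad contains G#, B#, D#; B# is the third, so it is a chord tone.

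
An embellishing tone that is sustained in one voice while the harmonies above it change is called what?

Approach: none. Departure: none — a single pitch is sustained while the chords change around it, passing through harmonies that do not contain it.
No melodic motion at all; the dissonance is created entirely by the moving harmonies against the stationary note — a pedal tone (pedal point).

Pedal tone.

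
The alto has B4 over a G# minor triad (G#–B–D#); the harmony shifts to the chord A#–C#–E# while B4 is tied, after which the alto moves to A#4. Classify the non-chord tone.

B4 is a suspension.

The harmony at that moment is A# minor triad (A#, C#, E#); B4 is not a chord tone.
It is held over (the same pitch as the preceding B4) and left by step down to A#4.
Held over from the previous chord and resolving down by step — a suspension.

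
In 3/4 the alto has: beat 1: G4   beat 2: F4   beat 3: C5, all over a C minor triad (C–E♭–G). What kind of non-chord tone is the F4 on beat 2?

The harmony at that moment is C minor triad (C, E♭, G); F4 is not a chord tone.
It is approached by step down from G4 and left by leap up to C5.
Step in, leap out, on a weak beat — an escape tone.

Escape tone.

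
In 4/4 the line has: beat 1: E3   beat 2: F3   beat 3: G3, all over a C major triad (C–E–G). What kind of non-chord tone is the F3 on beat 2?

Passing tone.

The harmony at that moment is C major triad (C, E, G); F3 is not a chord tone.
It is approached by step up from E3 and left by step up to G3.
Step in, step out in the same direction — a passing tone.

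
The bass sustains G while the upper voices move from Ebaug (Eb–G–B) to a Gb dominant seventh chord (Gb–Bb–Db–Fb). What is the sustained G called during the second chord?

The harmony at that moment is Gb dominant seventh chord (Gb, Bb, Db, Fb); G is not a chord tone.
It is held over (the same pitch as the preceding G) and then sustained as the same pitch into the next harmony.
Sustained through a change of harmony — a pedal tone.

Pedal tone (pedal point).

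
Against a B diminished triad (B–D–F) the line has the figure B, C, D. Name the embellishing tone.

C is a passing tone.

The harmony at that moment is B diminished triad (B, D, F); C is not a chord tone.
It is approached by step up from B and left by step up to D.
Step in, step out in the same direction — a passing tone.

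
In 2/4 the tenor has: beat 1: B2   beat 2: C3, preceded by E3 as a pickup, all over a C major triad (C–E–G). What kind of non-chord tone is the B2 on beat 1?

Appoggiatura.

The harmony at that moment is C major triad (C, E, G); B2 is not a chord tone.
It is approached by leap down from E3 and left by step up to C3.
Leap in, step out, metrically accented — an appoggiatura.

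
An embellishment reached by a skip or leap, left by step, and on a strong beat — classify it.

Appoggiatura.

Approach: by leap. Departure: by step. Metric position: strong.
Leap in, step out, in a metrically strong position — an appoggiatura. (It is the mirror image of the escape tone, which steps in and leaps out from a weak position.)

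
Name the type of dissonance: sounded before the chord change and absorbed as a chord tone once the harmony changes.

Anticipation.

Approach: ahead of the chord change (typically by step), so it is dissonant against the current harmony. Departure: none — the same pitch is restated or held and is a chord tone of the new harmony.
Dissonant first, consonant once the harmony catches up: the note simply arrives early — an anticipation. (The reverse timing, consonant first and dissonant after the change, would be a suspension or retardation.)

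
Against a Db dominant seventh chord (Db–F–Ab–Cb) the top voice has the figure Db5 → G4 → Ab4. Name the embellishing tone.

G4 is an appoggiatura.

The harmony at that moment is Db dominant seventh chord (Db, F, Ab, Cb); G4 is not a chord tone.
It is approached by leap down from Db5 and left by step up to Ab4.
Leap in, step out — an appoggiatura.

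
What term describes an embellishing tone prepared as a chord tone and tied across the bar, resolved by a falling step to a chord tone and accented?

Suspension.

Approach: by preparation — the pitch is first a chord tone, then held (tied or repeated) while the harmony changes under it. Departure: down by step. Metric position: strong.
A prepared dissonance that resolves downward by step — a suspension. (The same figure resolving upward would be a retardation.)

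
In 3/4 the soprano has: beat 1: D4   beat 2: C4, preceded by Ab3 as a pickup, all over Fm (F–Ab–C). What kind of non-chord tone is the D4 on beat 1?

Appoggiatura.

The harmony at that moment is F minor triad (F, Ab, C); D4 is not a chord tone.
It is approached by leap up from Ab3 and left by step down to C4.
Leap in, step out, metrically accented — an appoggiatura.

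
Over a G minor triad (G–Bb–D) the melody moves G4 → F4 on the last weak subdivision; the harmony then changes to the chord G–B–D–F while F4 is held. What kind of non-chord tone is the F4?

The harmony at that moment is G minor triad (G, Bb, D); F4 is not a chord tone.
It is approached by step down from G4 and then sustained as the same pitch into the next harmony.
Arriving early and becoming a chord tone when the harmony changes — an anticipation.

F4 is an anticipation.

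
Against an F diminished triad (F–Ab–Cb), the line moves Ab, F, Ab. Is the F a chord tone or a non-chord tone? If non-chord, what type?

Chord tone (the root of F diminished triad).

F diminished triad contains F, Ab, Cb; F is the root, so it is a chord tone.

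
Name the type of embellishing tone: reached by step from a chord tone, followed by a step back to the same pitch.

Neighbor tone.

Approach: by step. Departure: by step in the opposite direction, back to the starting pitch.
Stepwise on both sides but reversing to return to the same chord tone — a neighbor tone. (Had it continued onward in the same direction it would be a passing tone instead.)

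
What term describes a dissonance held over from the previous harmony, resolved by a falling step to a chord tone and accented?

Suspension.

Approach: by preparation — the pitch is first a chord tone, then held (tied or repeated) while the harmony changes under it. Departure: down by step. Metric position: strong.
A prepared dissonance that resolves downward by step — a suspension. (The same figure resolving upward would be a retardation.)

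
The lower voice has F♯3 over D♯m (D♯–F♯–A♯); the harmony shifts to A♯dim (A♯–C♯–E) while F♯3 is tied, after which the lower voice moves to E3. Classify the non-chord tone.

The harmony at that moment is A♯ diminished triad (A♯, C♯, E); F♯3 is not a chord tone.
It is held over (the same pitch as the preceding F♯3) and left by step down to E3.
Held over from the previous chord and resolving down by step — a suspension.

F♯3 is a suspension.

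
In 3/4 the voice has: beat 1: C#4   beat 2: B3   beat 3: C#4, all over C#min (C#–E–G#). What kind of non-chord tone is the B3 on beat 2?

The harmony at that moment is C# minor triad (C#, E, G#); B3 is not a chord tone.
It is approached by step down from C#4 and left by step up to C#4.
Step away and step back to the same note — a neighbor tone (lower neighbor).

Lower neighbor tone.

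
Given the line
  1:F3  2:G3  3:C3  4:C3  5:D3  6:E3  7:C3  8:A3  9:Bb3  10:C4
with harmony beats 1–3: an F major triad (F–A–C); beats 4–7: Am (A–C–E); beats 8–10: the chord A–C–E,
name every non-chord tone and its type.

The harmony at that moment is F major triad (F, A, C); G3 is not a chord tone.
It is approached by step up from F3 and left by leap down to C3.
Step in, leap out — an escape tone.
The harmony at that moment is A minor triad (A, C, E); D3 is not a chord tone.
It is approached by step up from C3 and left by step up to E3.
Step in, step out in the same direction — a passing tone.
The harmony at that moment is A minor triad (A, C, E); Bb3 is not a chord tone.
It is approached by step up from A3 and left by step up to C4.
Step in, step out in the same direction — a passing tone.

G3 (beat 2) — escape tone; D3 (beat 5) — passing tone; Bb3 (beat 9) — passing tone.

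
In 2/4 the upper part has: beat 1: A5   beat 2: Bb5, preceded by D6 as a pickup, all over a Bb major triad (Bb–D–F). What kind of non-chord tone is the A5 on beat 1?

The harmony at that moment is Bb major triad (Bb, D, F); A5 is not a chord tone.
It is approached by leap down from D6 and left by step up to Bb5.
Leap in, step out, metrically accented — an appoggiatura.

Appoggiatura.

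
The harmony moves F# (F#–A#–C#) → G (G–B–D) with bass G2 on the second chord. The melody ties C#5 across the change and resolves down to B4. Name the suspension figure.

At the second chord the bass is G2. The suspended C#5 lies a fourth above the bass; after resolving down by step to B4, the interval above the bass becomes a third.
Suspension figures are named by those two intervals: 4–3.

4–3 suspension.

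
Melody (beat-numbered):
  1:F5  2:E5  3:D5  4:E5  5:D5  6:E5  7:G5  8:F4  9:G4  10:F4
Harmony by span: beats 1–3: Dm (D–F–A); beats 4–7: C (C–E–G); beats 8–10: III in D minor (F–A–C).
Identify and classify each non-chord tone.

The harmony at that moment is D minor triad (D, F, A); E5 is not a chord tone.
It is approached by step down from F5 and left by step down to D5.
Step in, step out in the same direction — a passing tone.
The harmony at that moment is C major triad (C, E, G); D5 is not a chord tone.
It is approached by step down from E5 and left by step up to E5.
Step away and step back to the same note — a neighbor tone (lower neighbor).
The harmony at that moment is F major triad (F, A, C); G4 is not a chord tone.
It is approached by step up from F4 and left by step down to F4.
Step away and step back to the same note — a neighbor tone (upper neighbor).

E5 (beat 2) — passing tone; D5 (beat 5) — neighbor tone; G4 (beat 9) — neighbor tone.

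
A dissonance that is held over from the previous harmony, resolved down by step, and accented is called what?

Approach: by preparation — the pitch is first a chord tone, then held (tied or repeated) while the harmony changes under it. Departure: down by step. Metric position: strong.
A prepared dissonance that resolves downward by step — a suspension. (The same figure resolving upward would be a retardation.)

Suspension.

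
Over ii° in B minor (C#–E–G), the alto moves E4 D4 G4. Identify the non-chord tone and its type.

The harmony at that moment is C# diminished triad (C#, E, G); D4 is not a chord tone.
It is approached by step down from E4 and left by leap up to G4.
Step in, leap out — an escape tone.

D4 is an escape tone.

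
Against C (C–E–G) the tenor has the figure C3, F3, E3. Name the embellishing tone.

F3 is an appoggiatura.

The harmony at that moment is C major triad (C, E, G); F3 is not a chord tone.
It is approached by leap up from C3 and left by step down to E3.
Leap in, step out — an appoggiatura.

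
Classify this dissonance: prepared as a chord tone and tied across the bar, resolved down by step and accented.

Approach: by preparation — the pitch is first a chord tone, then held (tied or repeated) while the harmony changes under it. Departure: down by step. Metric position: strong.
A prepared dissonance that resolves downward by step — a suspension. (The same figure resolving upward would be a retardation.)

Suspension.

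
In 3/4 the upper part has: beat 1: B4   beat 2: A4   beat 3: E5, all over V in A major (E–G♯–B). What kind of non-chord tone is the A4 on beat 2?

Escape tone.

The harmony at that moment is E major triad (E, G♯, B); A4 is not a chord tone.
It is approached by step down from B4 and left by leap up to E5.
Step in, leap out, on a weak beat — an escape tone.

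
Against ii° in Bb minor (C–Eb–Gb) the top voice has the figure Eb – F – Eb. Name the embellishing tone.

F is a neighbor tone.

The harmony at that moment is C diminished triad (C, Eb, Gb); F is not a chord tone.
It is approached by step up from Eb and left by step down to Eb.
Step away and step back to the same note — a neighbor tone (upper neighbor).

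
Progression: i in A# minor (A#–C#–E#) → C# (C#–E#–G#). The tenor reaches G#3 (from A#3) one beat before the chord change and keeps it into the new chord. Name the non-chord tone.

The harmony at that moment is A# minor triad (A#, C#, E#); G#3 is not a chord tone.
It is approached by step down from A#3 and then sustained as the same pitch into the next harmony.
Arriving early and becoming a chord tone when the harmony changes — an anticipation.

G#3 is an anticipation.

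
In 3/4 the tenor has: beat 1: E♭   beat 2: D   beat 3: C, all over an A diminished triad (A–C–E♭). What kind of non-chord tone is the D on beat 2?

Passing tone.

The harmony at that moment is A diminished triad (A, C, E♭); D is not a chord tone.
It is approached by step down from E♭ and left by step down to C.
Step in, step out in the same direction — a passing tone.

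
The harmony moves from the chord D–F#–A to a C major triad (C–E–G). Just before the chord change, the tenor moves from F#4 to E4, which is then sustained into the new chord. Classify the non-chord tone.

E4 is an anticipation.

The harmony at that moment is D major triad (D, F#, A); E4 is not a chord tone.
It is approached by step down from F#4 and then sustained as the same pitch into the next harmony.
Arriving early and becoming a chord tone when the harmony changes — an anticipation.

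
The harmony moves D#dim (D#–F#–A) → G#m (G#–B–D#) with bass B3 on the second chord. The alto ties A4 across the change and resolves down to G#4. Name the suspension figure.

7–6 suspension.

At the second chord the bass is B3. The suspended A4 lies a seventh above the bass; after resolving down by step to G#4, the interval above the bass becomes a sixth.
Suspension figures are named by those two intervals: 7–6.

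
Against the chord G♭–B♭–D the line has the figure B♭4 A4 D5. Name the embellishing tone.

A4 is an escape tone.

The harmony at that moment is G♭ augmented triad (G♭, B♭, D); A4 is not a chord tone.
It is approached by step down from B♭4 and left by leap up to D5.
Step in, leap out — an escape tone.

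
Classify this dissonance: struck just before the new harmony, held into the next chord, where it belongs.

Approach: ahead of the chord change (typically by step), so it is dissonant against the current harmony. Departure: none — the same pitch is restated or held and is a chord tone of the new harmony.
Dissonant first, consonant once the harmony catches up: the note simply arrives early — an anticipation. (The reverse timing, consonant first and dissonant after the change, would be a suspension or retardation.)

Anticipation.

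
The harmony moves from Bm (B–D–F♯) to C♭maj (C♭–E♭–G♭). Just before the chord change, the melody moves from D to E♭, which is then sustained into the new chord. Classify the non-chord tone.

E♭ is an anticipation.

The harmony at that moment is B minor triad (B, D, F♯); E♭ is not a chord tone.
It is approached by step up from D and then sustained as the same pitch into the next harmony.
Arriving early and becoming a chord tone when the harmony changes — an anticipation.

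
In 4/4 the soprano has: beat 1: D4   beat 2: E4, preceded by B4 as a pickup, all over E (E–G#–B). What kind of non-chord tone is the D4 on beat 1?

Appoggiatura.

The harmony at that moment is E major triad (E, G#, B); D4 is not a chord tone.
It is approached by leap down from B4 and left by step up to E4.
Leap in, step out, metrically accented — an appoggiatura.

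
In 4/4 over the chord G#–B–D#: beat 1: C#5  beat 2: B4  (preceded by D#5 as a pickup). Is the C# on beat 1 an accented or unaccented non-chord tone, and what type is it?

Accented passing tone.

The harmony at that moment is G# minor triad (G#, B, D#); C#5 is not a chord tone.
It is approached by step down from D#5 and left by step down to B4.
Step in, step out in the same direction — a passing tone.
It falls on the downbeat, so it is accented.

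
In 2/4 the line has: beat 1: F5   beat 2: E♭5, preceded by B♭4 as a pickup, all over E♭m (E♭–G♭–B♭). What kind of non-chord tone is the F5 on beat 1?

Appoggiatura.

The harmony at that moment is E♭ minor triad (E♭, G♭, B♭); F5 is not a chord tone.
It is approached by leap up from B♭4 and left by step down to E♭5.
Leap in, step out, metrically accented — an appoggiatura.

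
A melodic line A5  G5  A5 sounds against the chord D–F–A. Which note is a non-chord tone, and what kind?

G5 is a neighbor tone.

The harmony at that moment is D minor triad (D, F, A); G5 is not a chord tone.
It is approached by step down from A5 and left by step up to A5.
Step away and step back to the same note — a neighbor tone (lower neighbor).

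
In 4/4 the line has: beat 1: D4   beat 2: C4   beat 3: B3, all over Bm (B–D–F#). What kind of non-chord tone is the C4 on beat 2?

Passing tone.

The harmony at that moment is B minor triad (B, D, F#); C4 is not a chord tone.
It is approached by step down from D4 and left by step down to B3.
Step in, step out in the same direction — a passing tone.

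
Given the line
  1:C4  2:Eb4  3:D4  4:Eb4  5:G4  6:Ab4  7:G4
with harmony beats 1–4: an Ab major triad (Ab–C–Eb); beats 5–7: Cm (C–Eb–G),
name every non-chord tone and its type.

D4 (beat 3) — neighbor tone; Ab4 (beat 6) — neighbor tone.

The harmony at that moment is Ab major triad (Ab, C, Eb); D4 is not a chord tone.
It is approached by step down from Eb4 and left by step up to Eb4.
Step away and step back to the same note — a neighbor tone (lower neighbor).
The harmony at that moment is C minor triad (C, Eb, G); Ab4 is not a chord tone.
It is approached by step up from G4 and left by step down to G4.
Step away and step back to the same note — a neighbor tone (upper neighbor).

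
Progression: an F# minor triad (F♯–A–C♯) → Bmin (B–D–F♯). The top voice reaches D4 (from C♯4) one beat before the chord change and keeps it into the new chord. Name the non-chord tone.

The harmony at that moment is F♯ minor triad (F♯, A, C♯); D4 is not a chord tone.
It is approached by step up from C♯4 and then sustained as the same pitch into the next harmony.
Arriving early and becoming a chord tone when the harmony changes — an anticipation.

D4 is an anticipation.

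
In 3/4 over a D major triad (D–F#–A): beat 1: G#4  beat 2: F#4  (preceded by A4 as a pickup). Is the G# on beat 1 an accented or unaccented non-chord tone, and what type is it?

Accented passing tone.

The harmony at that moment is D major triad (D, F#, A); G#4 is not a chord tone.
It is approached by step down from A4 and left by step down to F#4.
Step in, step out in the same direction — a passing tone.
It falls on the downbeat, so it is accented.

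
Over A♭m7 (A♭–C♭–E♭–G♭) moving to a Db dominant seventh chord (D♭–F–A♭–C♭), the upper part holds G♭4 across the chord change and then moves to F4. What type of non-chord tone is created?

G♭4 is a suspension.

The harmony at that moment is D♭ dominant seventh chord (D♭, F, A♭, C♭); G♭4 is not a chord tone.
It is held over (the same pitch as the preceding G♭4) and left by step down to F4.
Held over from the previous chord and resolving down by step — a suspension.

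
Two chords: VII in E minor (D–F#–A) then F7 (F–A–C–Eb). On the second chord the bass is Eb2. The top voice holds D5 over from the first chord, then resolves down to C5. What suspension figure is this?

7–6 suspension.

At the second chord the bass is Eb2. The suspended D5 lies a seventh above the bass; after resolving down by step to C5, the interval above the bass becomes a sixth.
Suspension figures are named by those two intervals: 7–6.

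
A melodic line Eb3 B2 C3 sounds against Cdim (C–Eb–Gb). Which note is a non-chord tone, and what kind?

The harmony at that moment is C diminished triad (C, Eb, Gb); B2 is not a chord tone.
It is approached by leap down from Eb3 and left by step up to C3.
Leap in, step out — an appoggiatura.

B2 is an appoggiatura.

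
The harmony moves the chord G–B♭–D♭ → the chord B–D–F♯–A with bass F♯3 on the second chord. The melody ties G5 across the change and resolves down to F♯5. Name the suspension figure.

9–8 suspension.

At the second chord the bass is F♯3. The suspended G5 lies a ninth above the bass; after resolving down by step to F♯5, the interval above the bass becomes an octave.
Suspension figures are named by those two intervals: 9–8.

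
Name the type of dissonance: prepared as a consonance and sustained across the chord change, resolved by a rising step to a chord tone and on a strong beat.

Retardation.

Approach: by preparation — the pitch is first a chord tone, then held (tied or repeated) while the harmony changes under it. Departure: up by step. Metric position: strong.
A prepared dissonance that resolves upward by step — a retardation. (The same figure resolving downward would be a suspension.)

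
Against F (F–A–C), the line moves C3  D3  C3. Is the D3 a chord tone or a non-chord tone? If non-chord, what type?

The harmony at that moment is F major triad (F, A, C); D3 is not a chord tone.
It is approached by step up from C3 and left by step down to C3.
Step away and step back to the same note — a neighbor tone (upper neighbor).

Non-chord tone — a neighbor tone.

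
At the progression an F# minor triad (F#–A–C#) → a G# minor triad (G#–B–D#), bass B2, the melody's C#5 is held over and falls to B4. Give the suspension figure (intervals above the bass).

9–8 suspension.

At the second chord the bass is B2. The suspended C#5 lies a ninth above the bass; after resolving down by step to B4, the interval above the bass becomes an octave.
Suspension figures are named by those two intervals: 9–8.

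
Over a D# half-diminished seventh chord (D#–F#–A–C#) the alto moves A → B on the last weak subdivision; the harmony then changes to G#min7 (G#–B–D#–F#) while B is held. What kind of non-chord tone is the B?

B is an anticipation.

The harmony at that moment is D# half-diminished seventh chord (D#, F#, A, C#); B is not a chord tone.
It is approached by step up from A and then sustained as the same pitch into the next harmony.
Arriving early and becoming a chord tone when the harmony changes — an anticipation.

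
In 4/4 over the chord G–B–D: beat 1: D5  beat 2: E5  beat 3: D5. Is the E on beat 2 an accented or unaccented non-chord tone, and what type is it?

The harmony at that moment is G major triad (G, B, D); E5 is not a chord tone.
It is approached by step up from D5 and left by step down to D5.
Step away and step back to the same note — a neighbor tone (upper neighbor).
It falls on a weak beat, so it is unaccented.

Unaccented neighbor tone.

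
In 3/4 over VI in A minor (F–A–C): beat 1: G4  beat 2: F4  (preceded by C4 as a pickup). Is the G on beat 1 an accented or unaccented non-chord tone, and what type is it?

Accented appoggiatura.

The harmony at that moment is F major triad (F, A, C); G4 is not a chord tone.
It is approached by leap up from C4 and left by step down to F4.
Leap in, step out — an appoggiatura.
It falls on the downbeat, so it is accented.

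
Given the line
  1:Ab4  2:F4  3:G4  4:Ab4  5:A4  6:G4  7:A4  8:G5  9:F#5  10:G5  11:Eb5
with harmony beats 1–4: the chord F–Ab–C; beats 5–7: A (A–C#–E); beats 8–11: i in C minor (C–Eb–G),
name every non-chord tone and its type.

The harmony at that moment is F minor triad (F, Ab, C); G4 is not a chord tone.
It is approached by step up from F4 and left by step up to Ab4.
Step in, step out in the same direction — a passing tone.
The harmony at that moment is A major triad (A, C#, E); G4 is not a chord tone.
It is approached by step down from A4 and left by step up to A4.
Step away and step back to the same note — a neighbor tone (lower neighbor).
The harmony at that moment is C minor triad (C, Eb, G); F#5 is not a chord tone.
It is approached by step down from G5 and left by step up to G5.
Step away and step back to the same note — a neighbor tone (lower neighbor).

G4 (beat 3) — passing tone; G4 (beat 6) — neighbor tone; F#5 (beat 9) — neighbor tone.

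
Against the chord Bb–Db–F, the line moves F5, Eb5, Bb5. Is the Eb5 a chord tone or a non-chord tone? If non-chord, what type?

Non-chord tone — an escape tone.

The harmony at that moment is Bb minor triad (Bb, Db, F); Eb5 is not a chord tone.
It is approached by step down from F5 and left by leap up to Bb5.
Step in, leap out — an escape tone.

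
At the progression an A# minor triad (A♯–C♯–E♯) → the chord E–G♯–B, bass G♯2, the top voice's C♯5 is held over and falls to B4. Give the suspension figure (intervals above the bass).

At the second chord the bass is G♯2. The suspended C♯5 lies a fourth above the bass; after resolving down by step to B4, the interval above the bass becomes a third.
Suspension figures are named by those two intervals: 4–3.

4–3 suspension.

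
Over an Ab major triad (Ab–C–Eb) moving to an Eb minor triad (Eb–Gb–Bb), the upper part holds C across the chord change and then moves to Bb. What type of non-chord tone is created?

C is a suspension.

The harmony at that moment is Eb minor triad (Eb, Gb, Bb); C is not a chord tone.
It is held over (the same pitch as the preceding C) and left by step down to Bb.
Held over from the previous chord and resolving down by step — a suspension.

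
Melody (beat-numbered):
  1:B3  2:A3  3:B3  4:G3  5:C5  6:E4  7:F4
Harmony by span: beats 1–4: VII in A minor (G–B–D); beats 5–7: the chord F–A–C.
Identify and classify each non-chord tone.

The harmony at that moment is G major triad (G, B, D); A3 is not a chord tone.
It is approached by step down from B3 and left by step up to B3.
Step away and step back to the same note — a neighbor tone (lower neighbor).
The harmony at that moment is F major triad (F, A, C); E4 is not a chord tone.
It is approached by leap down from C5 and left by step up to F4.
Leap in, step out — an appoggiatura.

A3 (beat 2) — neighbor tone; E4 (beat 6) — appoggiatura.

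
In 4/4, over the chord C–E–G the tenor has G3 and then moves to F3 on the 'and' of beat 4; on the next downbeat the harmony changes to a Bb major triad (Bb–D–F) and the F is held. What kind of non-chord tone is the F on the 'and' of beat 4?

The harmony at that moment is C major triad (C, E, G); F3 is not a chord tone.
It is approached by step down from G3 and then sustained as the same pitch into the next harmony.
Arriving early and becoming a chord tone when the harmony changes — an anticipation.

Anticipation.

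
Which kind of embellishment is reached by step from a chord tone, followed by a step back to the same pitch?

Neighbor tone.

Approach: by step. Departure: by step in the opposite direction, back to the starting pitch.
Stepwise on both sides but reversing to return to the same chord tone — a neighbor tone. (Had it continued onward in the same direction it would be a passing tone instead.)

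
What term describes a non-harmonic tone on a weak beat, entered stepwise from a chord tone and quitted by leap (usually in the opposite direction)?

Escape tone.

Approach: by step. Departure: by leap. Metric position: weak.
Step in, leap out, from a weak position — an escape tone (échappée). (It is the mirror image of the appoggiatura, which leaps in and steps out on a strong beat.)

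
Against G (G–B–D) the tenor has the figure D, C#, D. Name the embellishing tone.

C# is a neighbor tone.

The harmony at that moment is G major triad (G, B, D); C# is not a chord tone.
It is approached by step down from D and left by step up to D.
Step away and step back to the same note — a neighbor tone (lower neighbor).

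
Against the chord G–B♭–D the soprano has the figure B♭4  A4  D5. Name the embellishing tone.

The harmony at that moment is G minor triad (G, B♭, D); A4 is not a chord tone.
It is approached by step down from B♭4 and left by leap up to D5.
Step in, leap out — an escape tone.

A4 is an escape tone.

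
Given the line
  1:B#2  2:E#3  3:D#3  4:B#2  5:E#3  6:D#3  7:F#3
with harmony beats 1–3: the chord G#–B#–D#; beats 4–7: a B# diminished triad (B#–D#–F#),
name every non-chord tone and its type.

The harmony at that moment is G# major triad (G#, B#, D#); E#3 is not a chord tone.
It is approached by leap up from B#2 and left by step down to D#3.
Leap in, step out — an appoggiatura.
The harmony at that moment is B# diminished triad (B#, D#, F#); E#3 is not a chord tone.
It is approached by leap up from B#2 and left by step down to D#3.
Leap in, step out — an appoggiatura.

E#3 (beat 2) — appoggiatura; E#3 (beat 5) — appoggiatura.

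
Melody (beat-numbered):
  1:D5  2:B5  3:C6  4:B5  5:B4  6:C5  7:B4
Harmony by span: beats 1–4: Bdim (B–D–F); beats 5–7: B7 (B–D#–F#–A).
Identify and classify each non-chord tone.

C6 (beat 3) — neighbor tone; C5 (beat 6) — neighbor tone.

The harmony at that moment is B diminished triad (B, D, F); C6 is not a chord tone.
It is approached by step up from B5 and left by step down to B5.
Step away and step back to the same note — a neighbor tone (upper neighbor).
The harmony at that moment is B dominant seventh chord (B, D#, F#, A); C5 is not a chord tone.
It is approached by step up from B4 and left by step down to B4.
Step away and step back to the same note — a neighbor tone (upper neighbor).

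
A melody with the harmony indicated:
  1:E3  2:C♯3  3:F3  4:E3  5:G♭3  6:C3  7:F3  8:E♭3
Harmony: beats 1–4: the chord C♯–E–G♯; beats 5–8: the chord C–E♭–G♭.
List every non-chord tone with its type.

The harmony at that moment is C♯ minor triad (C♯, E, G♯); F3 is not a chord tone.
It is approached by leap up from C♯3 and left by step down to E3.
Leap in, step out — an appoggiatura.
The harmony at that moment is C diminished triad (C, E♭, G♭); F3 is not a chord tone.
It is approached by leap up from C3 and left by step down to E♭3.
Leap in, step out — an appoggiatura.

F3 (beat 3) — appoggiatura; F3 (beat 7) — appoggiatura.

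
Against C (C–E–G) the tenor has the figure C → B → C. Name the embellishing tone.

B is a neighbor tone.

The harmony at that moment is C major triad (C, E, G); B is not a chord tone.
It is approached by step down from C and left by step up to C.
Step away and step back to the same note — a neighbor tone (lower neighbor).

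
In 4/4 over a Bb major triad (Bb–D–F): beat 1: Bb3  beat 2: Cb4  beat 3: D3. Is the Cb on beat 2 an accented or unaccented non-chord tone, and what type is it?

Unaccented escape tone.

The harmony at that moment is Bb major triad (Bb, D, F); Cb4 is not a chord tone.
It is approached by step up from Bb3 and left by leap down to D3.
Step in, leap out — an escape tone.
It falls on a weak beat, so it is unaccented.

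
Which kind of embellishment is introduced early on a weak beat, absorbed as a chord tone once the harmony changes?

Anticipation.

Approach: ahead of the chord change (typically by step), so it is dissonant against the current harmony. Departure: none — the same pitch is restated or held and is a chord tone of the new harmony.
Dissonant first, consonant once the harmony catches up: the note simply arrives early — an anticipation. (The reverse timing, consonant first and dissonant after the change, would be a suspension or retardation.)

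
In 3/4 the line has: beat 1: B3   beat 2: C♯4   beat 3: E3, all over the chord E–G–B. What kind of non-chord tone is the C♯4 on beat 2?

The harmony at that moment is E minor triad (E, G, B); C♯4 is not a chord tone.
It is approached by step up from B3 and left by leap down to E3.
Step in, leap out, on a weak beat — an escape tone.

Escape tone.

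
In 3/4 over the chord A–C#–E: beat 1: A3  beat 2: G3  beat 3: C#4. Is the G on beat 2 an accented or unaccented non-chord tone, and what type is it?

Unaccented escape tone.

The harmony at that moment is A major triad (A, C#, E); G3 is not a chord tone.
It is approached by step down from A3 and left by leap up to C#4.
Step in, leap out — an escape tone.
It falls on a weak beat, so it is unaccented.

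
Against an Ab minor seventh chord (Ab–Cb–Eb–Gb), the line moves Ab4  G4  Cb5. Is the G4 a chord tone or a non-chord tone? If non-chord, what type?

The harmony at that moment is Ab minor seventh chord (Ab, Cb, Eb, Gb); G4 is not a chord tone.
It is approached by step down from Ab4 and left by leap up to Cb5.
Step in, leap out — an escape tone.

Non-chord tone — an escape tone.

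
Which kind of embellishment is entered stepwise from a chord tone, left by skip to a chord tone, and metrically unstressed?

Escape tone.

Approach: by step. Departure: by leap. Metric position: weak.
Step in, leap out, from a weak position — an escape tone (échappée). (It is the mirror image of the appoggiatura, which leaps in and steps out on a strong beat.)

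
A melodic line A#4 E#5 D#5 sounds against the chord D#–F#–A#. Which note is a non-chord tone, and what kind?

E#5 is an appoggiatura.

The harmony at that moment is D# minor triad (D#, F#, A#); E#5 is not a chord tone.
It is approached by leap up from A#4 and left by step down to D#5.
Leap in, step out — an appoggiatura.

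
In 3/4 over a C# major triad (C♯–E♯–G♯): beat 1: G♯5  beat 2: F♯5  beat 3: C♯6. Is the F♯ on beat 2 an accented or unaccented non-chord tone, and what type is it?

The harmony at that moment is C♯ major triad (C♯, E♯, G♯); F♯5 is not a chord tone.
It is approached by step down from G♯5 and left by leap up to C♯6.
Step in, leap out — an escape tone.
It falls on a weak beat, so it is unaccented.

Unaccented escape tone.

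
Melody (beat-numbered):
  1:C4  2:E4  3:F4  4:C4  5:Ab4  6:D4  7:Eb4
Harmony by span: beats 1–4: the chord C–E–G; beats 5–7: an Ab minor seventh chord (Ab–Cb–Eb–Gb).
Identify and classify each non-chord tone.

F4 (beat 3) — escape tone; D4 (beat 6) — appoggiatura.

The harmony at that moment is C major triad (C, E, G); F4 is not a chord tone.
It is approached by step up from E4 and left by leap down to C4.
Step in, leap out — an escape tone.
The harmony at that moment is Ab minor seventh chord (Ab, Cb, Eb, Gb); D4 is not a chord tone.
It is approached by leap down from Ab4 and left by step up to Eb4.
Leap in, step out — an appoggiatura.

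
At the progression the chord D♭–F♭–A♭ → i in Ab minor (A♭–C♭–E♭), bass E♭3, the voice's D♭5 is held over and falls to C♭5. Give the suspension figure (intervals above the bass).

7–6 suspension.

At the second chord the bass is E♭3. The suspended D♭5 lies a seventh above the bass; after resolving down by step to C♭5, the interval above the bass becomes a sixth.
Suspension figures are named by those two intervals: 7–6.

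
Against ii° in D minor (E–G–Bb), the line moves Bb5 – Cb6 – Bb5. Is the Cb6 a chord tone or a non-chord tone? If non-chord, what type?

Non-chord tone — a neighbor tone.

The harmony at that moment is E diminished triad (E, G, Bb); Cb6 is not a chord tone.
It is approached by step up from Bb5 and left by step down to Bb5.
Step away and step back to the same note — a neighbor tone (upper neighbor).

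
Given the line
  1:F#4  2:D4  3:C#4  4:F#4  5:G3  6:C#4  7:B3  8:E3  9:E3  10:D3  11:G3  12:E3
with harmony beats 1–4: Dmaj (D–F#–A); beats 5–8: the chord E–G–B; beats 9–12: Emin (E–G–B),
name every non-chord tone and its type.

The harmony at that moment is D major triad (D, F#, A); C#4 is not a chord tone.
It is approached by step down from D4 and left by leap up to F#4.
Step in, leap out — an escape tone.
The harmony at that moment is E minor triad (E, G, B); C#4 is not a chord tone.
It is approached by leap up from G3 and left by step down to B3.
Leap in, step out — an appoggiatura.
The harmony at that moment is E minor triad (E, G, B); D3 is not a chord tone.
It is approached by step down from E3 and left by leap up to G3.
Step in, leap out — an escape tone.

C#4 (beat 3) — escape tone; C#4 (beat 6) — appoggiatura; D3 (beat 10) — escape tone.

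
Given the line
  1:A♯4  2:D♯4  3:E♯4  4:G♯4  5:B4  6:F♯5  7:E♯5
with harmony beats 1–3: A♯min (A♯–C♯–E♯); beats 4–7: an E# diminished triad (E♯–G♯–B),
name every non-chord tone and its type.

D♯4 (beat 2) — appoggiatura; F♯5 (beat 6) — appoggiatura.

The harmony at that moment is A♯ minor triad (A♯, C♯, E♯); D♯4 is not a chord tone.
It is approached by leap down from A♯4 and left by step up to E♯4.
Leap in, step out — an appoggiatura.
The harmony at that moment is E♯ diminished triad (E♯, G♯, B); F♯5 is not a chord tone.
It is approached by leap up from B4 and left by step down to E♯5.
Leap in, step out — an appoggiatura.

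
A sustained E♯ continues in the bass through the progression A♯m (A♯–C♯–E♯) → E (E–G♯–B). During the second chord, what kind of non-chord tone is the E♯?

The harmony at that moment is E major triad (E, G♯, B); E♯ is not a chord tone.
It is held over (the same pitch as the preceding E♯) and then sustained as the same pitch into the next harmony.
Sustained through a change of harmony — a pedal tone.

Pedal tone (pedal point).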